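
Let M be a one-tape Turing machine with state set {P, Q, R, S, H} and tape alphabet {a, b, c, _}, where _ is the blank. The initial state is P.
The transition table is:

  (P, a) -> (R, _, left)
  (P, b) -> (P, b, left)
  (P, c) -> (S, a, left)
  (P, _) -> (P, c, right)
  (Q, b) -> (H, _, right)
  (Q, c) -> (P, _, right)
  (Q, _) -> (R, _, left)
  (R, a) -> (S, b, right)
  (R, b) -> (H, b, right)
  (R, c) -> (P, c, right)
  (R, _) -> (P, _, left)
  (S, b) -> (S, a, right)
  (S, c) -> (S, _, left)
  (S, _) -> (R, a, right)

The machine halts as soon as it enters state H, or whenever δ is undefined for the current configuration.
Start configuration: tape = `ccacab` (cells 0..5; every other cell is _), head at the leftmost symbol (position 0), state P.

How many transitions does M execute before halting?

20

P | _[c]cacab__   read c → write a, move left, go to S
S | [_]acacab__   read _ → write a, move right, go to R
R | a[a]cacab__   read a → write b, move right, go to S
S | ab[c]acab__   read c → write _, move left, go to S
S | a[b]_acab__   read b → write a, move right, go to S
S | aa[_]acab__   read _ → write a, move right, go to R
R | aaa[a]cab__   read a → write b, move right, go to S
S | aaab[c]ab__   read c → write _, move left, go to S
S | aaa[b]_ab__   read b → write a, move right, go to S
S | aaaa[_]ab__   read _ → write a, move right, go to R
R | aaaaa[a]b__   read a → write b, move right, go to S
S | aaaaab[b]__   read b → write a, move right, go to S
S | aaaaaba[_]_   read _ → write a, move right, go to R
R | aaaaabaa[_]   read _ → write _, move left, go to P
P | aaaaaba[a]_   read a → write _, move left, go to R
R | aaaaab[a]__   read a → write b, move right, go to S
S | aaaaabb[_]_   read _ → write a, move right, go to R
R | aaaaabba[_]   read _ → write _, move left, go to P
P | aaaaabb[a]_   read a → write _, move left, go to R
R | aaaaab[b]__   read b → write b, move right, go to H
H | aaaaabb[_]_
M halts after 20 transitions.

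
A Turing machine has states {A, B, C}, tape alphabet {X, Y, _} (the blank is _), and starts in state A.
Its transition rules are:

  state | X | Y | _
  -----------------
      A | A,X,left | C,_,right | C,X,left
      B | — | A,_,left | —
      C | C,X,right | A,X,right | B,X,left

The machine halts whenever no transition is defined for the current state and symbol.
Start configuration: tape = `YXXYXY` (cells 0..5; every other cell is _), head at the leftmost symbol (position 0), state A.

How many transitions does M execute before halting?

10

A | __[Y]XXYXY   read Y → write _, move right, go to C
C | ___[X]XYXY   read X → write X, move right, go to C
C | ___X[X]YXY   read X → write X, move right, go to C
C | ___XX[Y]XY   read Y → write X, move right, go to A
A | ___XXX[X]Y   read X → write X, move left, go to A
A | ___XX[X]XY   read X → write X, move left, go to A
A | ___X[X]XXY   read X → write X, move left, go to A
A | ___[X]XXXY   read X → write X, move left, go to A
A | __[_]XXXXY   read _ → write X, move left, go to C
C | _[_]XXXXXY   read _ → write X, move left, go to B
B | [_]XXXXXXY
M halts after 10 transitions.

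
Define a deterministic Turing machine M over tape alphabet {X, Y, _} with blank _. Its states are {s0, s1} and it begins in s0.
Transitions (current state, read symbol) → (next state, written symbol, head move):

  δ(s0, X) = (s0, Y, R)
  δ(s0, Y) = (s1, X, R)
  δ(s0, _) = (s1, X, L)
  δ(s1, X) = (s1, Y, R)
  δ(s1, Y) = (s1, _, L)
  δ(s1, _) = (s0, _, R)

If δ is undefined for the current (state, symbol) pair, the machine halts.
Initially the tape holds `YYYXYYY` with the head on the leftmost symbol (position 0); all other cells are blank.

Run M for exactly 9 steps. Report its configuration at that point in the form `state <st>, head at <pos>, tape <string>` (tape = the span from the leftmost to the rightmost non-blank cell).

state s1, head at 3, tape Y_Y__YY

s0 | [Y]YYXYYY   read Y → write X, move R, go to s1
s1 | X[Y]YXYYY   read Y → write _, move L, go to s1
s1 | [X]_YXYYY   read X → write Y, move R, go to s1
s1 | Y[_]YXYYY   read _ → write _, move R, go to s0
s0 | Y_[Y]XYYY   read Y → write X, move R, go to s1
s1 | Y_X[X]YYY   read X → write Y, move R, go to s1
s1 | Y_XY[Y]YY   read Y → write _, move L, go to s1
s1 | Y_X[Y]_YY   read Y → write _, move L, go to s1
s1 | Y_[X]__YY   read X → write Y, move R, go to s1
s1 | Y_Y[_]_YY
After 9 steps: state s1, head at 3, tape Y_Y__YY.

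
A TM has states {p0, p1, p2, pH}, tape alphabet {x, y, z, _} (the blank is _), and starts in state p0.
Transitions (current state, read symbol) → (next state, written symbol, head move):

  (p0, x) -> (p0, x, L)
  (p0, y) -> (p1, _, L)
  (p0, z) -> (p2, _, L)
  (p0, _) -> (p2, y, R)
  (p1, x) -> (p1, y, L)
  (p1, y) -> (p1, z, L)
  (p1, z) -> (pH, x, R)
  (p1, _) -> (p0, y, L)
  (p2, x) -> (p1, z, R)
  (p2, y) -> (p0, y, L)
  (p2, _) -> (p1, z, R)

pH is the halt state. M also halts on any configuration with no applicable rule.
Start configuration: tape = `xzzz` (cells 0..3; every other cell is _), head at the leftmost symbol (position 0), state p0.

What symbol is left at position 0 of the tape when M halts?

state=p0 head=0 tape=_[x]zzz   (p0,x)→(p0,x,L)
state=p0 head=-1 tape=[_]xzzz   (p0,_)→(p2,y,R)
state=p2 head=0 tape=y[x]zzz   (p2,x)→(p1,z,R)
state=p1 head=1 tape=yz[z]zz   (p1,z)→(pH,x,R)
state=pH head=2 tape=yzx[z]z
Cell 0 holds z when M halts.

z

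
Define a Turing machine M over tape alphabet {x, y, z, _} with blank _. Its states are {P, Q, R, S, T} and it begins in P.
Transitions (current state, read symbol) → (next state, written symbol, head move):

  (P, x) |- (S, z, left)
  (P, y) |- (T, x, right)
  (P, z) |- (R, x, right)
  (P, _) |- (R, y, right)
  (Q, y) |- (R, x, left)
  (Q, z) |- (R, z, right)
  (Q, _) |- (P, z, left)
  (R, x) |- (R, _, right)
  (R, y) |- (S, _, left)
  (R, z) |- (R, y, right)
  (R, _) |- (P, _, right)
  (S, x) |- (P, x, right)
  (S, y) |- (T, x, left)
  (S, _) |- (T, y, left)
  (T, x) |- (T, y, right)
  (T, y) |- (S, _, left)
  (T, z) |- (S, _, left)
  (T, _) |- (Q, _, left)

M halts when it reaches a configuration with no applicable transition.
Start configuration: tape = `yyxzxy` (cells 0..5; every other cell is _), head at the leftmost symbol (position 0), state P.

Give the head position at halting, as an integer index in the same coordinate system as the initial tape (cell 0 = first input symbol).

-1

P | ____[y]yxzxy   read y → write x, move right, go to T
T | ____x[y]xzxy   read y → write _, move left, go to S
S | ____[x]_xzxy   read x → write x, move right, go to P
P | ____x[_]xzxy   read _ → write y, move right, go to R
R | ____xy[x]zxy   read x → write _, move right, go to R
R | ____xy_[z]xy   read z → write y, move right, go to R
R | ____xy_y[x]y   read x → write _, move right, go to R
R | ____xy_y_[y]   read y → write _, move left, go to S
S | ____xy_y[_]_   read _ → write y, move left, go to T
T | ____xy_[y]y_   read y → write _, move left, go to S
S | ____xy[_]_y_   read _ → write y, move left, go to T
T | ____x[y]y_y_   read y → write _, move left, go to S
S | ____[x]_y_y_   read x → write x, move right, go to P
P | ____x[_]y_y_   read _ → write y, move right, go to R
R | ____xy[y]_y_   read y → write _, move left, go to S
S | ____x[y]__y_   read y → write x, move left, go to T
T | ____[x]x__y_   read x → write y, move right, go to T
T | ____y[x]__y_   read x → write y, move right, go to T
T | ____yy[_]_y_   read _ → write _, move left, go to Q
Q | ____y[y]__y_   read y → write x, move left, go to R
R | ____[y]x__y_   read y → write _, move left, go to S
S | ___[_]_x__y_   read _ → write y, move left, go to T
T | __[_]y_x__y_   read _ → write _, move left, go to Q
Q | _[_]_y_x__y_   read _ → write z, move left, go to P
P | [_]z_y_x__y_   read _ → write y, move right, go to R
R | y[z]_y_x__y_   read z → write y, move right, go to R
R | yy[_]y_x__y_   read _ → write _, move right, go to P
P | yy_[y]_x__y_   read y → write x, move right, go to T
T | yy_x[_]x__y_   read _ → write _, move left, go to Q
Q | yy_[x]_x__y_
At halt the head is at cell -1.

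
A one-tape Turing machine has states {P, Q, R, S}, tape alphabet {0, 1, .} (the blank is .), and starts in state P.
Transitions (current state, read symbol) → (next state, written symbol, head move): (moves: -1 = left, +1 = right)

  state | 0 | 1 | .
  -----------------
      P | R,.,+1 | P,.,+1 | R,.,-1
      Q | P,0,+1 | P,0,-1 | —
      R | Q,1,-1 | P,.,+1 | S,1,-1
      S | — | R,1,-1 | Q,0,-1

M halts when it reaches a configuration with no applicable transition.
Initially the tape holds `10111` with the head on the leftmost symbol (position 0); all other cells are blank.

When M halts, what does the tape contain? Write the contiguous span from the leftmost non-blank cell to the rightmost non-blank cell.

P | [1]0111.   read 1 → write ., move +1, go to P
P | .[0]111.   read 0 → write ., move +1, go to R
R | ..[1]11.   read 1 → write ., move +1, go to P
P | ...[1]1.   read 1 → write ., move +1, go to P
P | ....[1].   read 1 → write ., move +1, go to P
P | .....[.]   read . → write ., move -1, go to R
R | ....[.].   read . → write 1, move -1, go to S
S | ...[.]1.   read . → write 0, move -1, go to Q
Q | ..[.]01.
The non-blank tape span at halt is 01.

01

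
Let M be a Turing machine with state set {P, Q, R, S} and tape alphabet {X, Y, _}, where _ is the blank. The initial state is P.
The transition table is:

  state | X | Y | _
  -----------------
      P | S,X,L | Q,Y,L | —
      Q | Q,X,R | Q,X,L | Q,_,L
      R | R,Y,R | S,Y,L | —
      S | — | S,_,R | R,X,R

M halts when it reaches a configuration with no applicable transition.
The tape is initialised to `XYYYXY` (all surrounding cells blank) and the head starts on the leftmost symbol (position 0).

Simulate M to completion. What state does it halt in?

S

state=P head=0 tape=_[X]YYYXY   (P,X)→(S,X,L)
state=S head=-1 tape=[_]XYYYXY   (S,_)→(R,X,R)
state=R head=0 tape=X[X]YYYXY   (R,X)→(R,Y,R)
state=R head=1 tape=XY[Y]YYXY   (R,Y)→(S,Y,L)
state=S head=0 tape=X[Y]YYYXY   (S,Y)→(S,_,R)
state=S head=1 tape=X_[Y]YYXY   (S,Y)→(S,_,R)
state=S head=2 tape=X__[Y]YXY   (S,Y)→(S,_,R)
state=S head=3 tape=X___[Y]XY   (S,Y)→(S,_,R)
state=S head=4 tape=X____[X]Y
No transition is defined for (S, X); M halts in state S.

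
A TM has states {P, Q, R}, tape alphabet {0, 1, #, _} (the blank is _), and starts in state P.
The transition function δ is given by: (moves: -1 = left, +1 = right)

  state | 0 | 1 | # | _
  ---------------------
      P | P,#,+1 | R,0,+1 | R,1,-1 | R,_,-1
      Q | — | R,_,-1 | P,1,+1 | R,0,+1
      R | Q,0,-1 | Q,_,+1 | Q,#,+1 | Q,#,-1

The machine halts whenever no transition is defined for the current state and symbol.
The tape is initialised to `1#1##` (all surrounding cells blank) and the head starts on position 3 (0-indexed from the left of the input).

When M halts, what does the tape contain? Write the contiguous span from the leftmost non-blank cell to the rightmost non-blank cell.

0#0#0##

state=P head=3 tape=__1#1[#]#   (P,#)→(R,1,-1)
state=R head=2 tape=__1#[1]1#   (R,1)→(Q,_,+1)
state=Q head=3 tape=__1#_[1]#   (Q,1)→(R,_,-1)
state=R head=2 tape=__1#[_]_#   (R,_)→(Q,#,-1)
state=Q head=1 tape=__1[#]#_#   (Q,#)→(P,1,+1)
state=P head=2 tape=__11[#]_#   (P,#)→(R,1,-1)
state=R head=1 tape=__1[1]1_#   (R,1)→(Q,_,+1)
state=Q head=2 tape=__1_[1]_#   (Q,1)→(R,_,-1)
state=R head=1 tape=__1[_]__#   (R,_)→(Q,#,-1)
state=Q head=0 tape=__[1]#__#   (Q,1)→(R,_,-1)
state=R head=-1 tape=_[_]_#__#   (R,_)→(Q,#,-1)
state=Q head=-2 tape=[_]#_#__#   (Q,_)→(R,0,+1)
state=R head=-1 tape=0[#]_#__#   (R,#)→(Q,#,+1)
state=Q head=0 tape=0#[_]#__#   (Q,_)→(R,0,+1)
state=R head=1 tape=0#0[#]__#   (R,#)→(Q,#,+1)
state=Q head=2 tape=0#0#[_]_#   (Q,_)→(R,0,+1)
state=R head=3 tape=0#0#0[_]#   (R,_)→(Q,#,-1)
state=Q head=2 tape=0#0#[0]##
The non-blank tape span at halt is 0#0#0##.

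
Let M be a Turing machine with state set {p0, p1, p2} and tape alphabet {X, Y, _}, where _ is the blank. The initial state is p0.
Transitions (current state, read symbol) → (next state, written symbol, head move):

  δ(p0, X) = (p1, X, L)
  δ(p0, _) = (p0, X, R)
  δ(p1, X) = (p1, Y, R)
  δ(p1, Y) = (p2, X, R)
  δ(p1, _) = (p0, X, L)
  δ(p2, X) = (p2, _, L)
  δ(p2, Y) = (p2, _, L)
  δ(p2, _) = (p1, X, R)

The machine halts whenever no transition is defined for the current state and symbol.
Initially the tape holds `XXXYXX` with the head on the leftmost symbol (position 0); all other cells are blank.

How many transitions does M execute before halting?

state=p0 head=0 tape=_____[X]XXYXX   (p0,X)→(p1,X,L)
state=p1 head=-1 tape=____[_]XXXYXX   (p1,_)→(p0,X,L)
state=p0 head=-2 tape=___[_]XXXXYXX   (p0,_)→(p0,X,R)
state=p0 head=-1 tape=___X[X]XXXYXX   (p0,X)→(p1,X,L)
state=p1 head=-2 tape=___[X]XXXXYXX   (p1,X)→(p1,Y,R)
state=p1 head=-1 tape=___Y[X]XXXYXX   (p1,X)→(p1,Y,R)
state=p1 head=0 tape=___YY[X]XXYXX   (p1,X)→(p1,Y,R)
state=p1 head=1 tape=___YYY[X]XYXX   (p1,X)→(p1,Y,R)
state=p1 head=2 tape=___YYYY[X]YXX   (p1,X)→(p1,Y,R)
state=p1 head=3 tape=___YYYYY[Y]XX   (p1,Y)→(p2,X,R)
state=p2 head=4 tape=___YYYYYX[X]X   (p2,X)→(p2,_,L)
state=p2 head=3 tape=___YYYYY[X]_X   (p2,X)→(p2,_,L)
state=p2 head=2 tape=___YYYY[Y]__X   (p2,Y)→(p2,_,L)
state=p2 head=1 tape=___YYY[Y]___X   (p2,Y)→(p2,_,L)
state=p2 head=0 tape=___YY[Y]____X   (p2,Y)→(p2,_,L)
state=p2 head=-1 tape=___Y[Y]_____X   (p2,Y)→(p2,_,L)
state=p2 head=-2 tape=___[Y]______X   (p2,Y)→(p2,_,L)
state=p2 head=-3 tape=__[_]_______X   (p2,_)→(p1,X,R)
state=p1 head=-2 tape=__X[_]______X   (p1,_)→(p0,X,L)
state=p0 head=-3 tape=__[X]X______X   (p0,X)→(p1,X,L)
state=p1 head=-4 tape=_[_]XX______X   (p1,_)→(p0,X,L)
state=p0 head=-5 tape=[_]XXX______X   (p0,_)→(p0,X,R)
state=p0 head=-4 tape=X[X]XX______X   (p0,X)→(p1,X,L)
state=p1 head=-5 tape=[X]XXX______X   (p1,X)→(p1,Y,R)
state=p1 head=-4 tape=Y[X]XX______X   (p1,X)→(p1,Y,R)
state=p1 head=-3 tape=YY[X]X______X   (p1,X)→(p1,Y,R)
state=p1 head=-2 tape=YYY[X]______X   (p1,X)→(p1,Y,R)
state=p1 head=-1 tape=YYYY[_]_____X   (p1,_)→(p0,X,L)
state=p0 head=-2 tape=YYY[Y]X_____X
M halts after 28 transitions.

28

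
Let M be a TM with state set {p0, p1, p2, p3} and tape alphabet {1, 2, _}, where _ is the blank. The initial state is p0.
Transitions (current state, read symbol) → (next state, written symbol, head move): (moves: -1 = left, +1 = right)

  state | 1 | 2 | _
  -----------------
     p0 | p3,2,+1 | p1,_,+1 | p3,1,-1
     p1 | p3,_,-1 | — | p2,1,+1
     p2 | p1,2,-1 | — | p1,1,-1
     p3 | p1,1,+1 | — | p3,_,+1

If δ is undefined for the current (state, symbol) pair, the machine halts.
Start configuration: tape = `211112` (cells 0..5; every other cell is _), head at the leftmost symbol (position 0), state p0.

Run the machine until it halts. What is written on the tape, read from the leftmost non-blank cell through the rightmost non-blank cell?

p0 | [2]11112   read 2 → write _, move +1, go to p1
p1 | _[1]1112   read 1 → write _, move -1, go to p3
p3 | [_]_1112   read _ → write _, move +1, go to p3
p3 | _[_]1112   read _ → write _, move +1, go to p3
p3 | __[1]112   read 1 → write 1, move +1, go to p1
p1 | __1[1]12   read 1 → write _, move -1, go to p3
p3 | __[1]_12   read 1 → write 1, move +1, go to p1
p1 | __1[_]12   read _ → write 1, move +1, go to p2
p2 | __11[1]2   read 1 → write 2, move -1, go to p1
p1 | __1[1]22   read 1 → write _, move -1, go to p3
p3 | __[1]_22   read 1 → write 1, move +1, go to p1
p1 | __1[_]22   read _ → write 1, move +1, go to p2
p2 | __11[2]2
The non-blank tape span at halt is 1122.

1122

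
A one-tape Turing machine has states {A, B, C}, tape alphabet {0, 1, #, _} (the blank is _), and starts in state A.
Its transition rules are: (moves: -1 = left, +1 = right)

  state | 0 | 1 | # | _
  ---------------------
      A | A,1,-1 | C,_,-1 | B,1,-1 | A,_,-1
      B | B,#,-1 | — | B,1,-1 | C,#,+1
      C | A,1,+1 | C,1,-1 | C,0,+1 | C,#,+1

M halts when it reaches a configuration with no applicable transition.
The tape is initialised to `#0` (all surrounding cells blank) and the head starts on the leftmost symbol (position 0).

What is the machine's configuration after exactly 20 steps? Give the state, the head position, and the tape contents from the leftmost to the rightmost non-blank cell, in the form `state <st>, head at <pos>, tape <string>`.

state A, head at -2, tape 11__0

A | ___[#]0   read # → write 1, move -1, go to B
B | __[_]10   read _ → write #, move +1, go to C
C | __#[1]0   read 1 → write 1, move -1, go to C
C | __[#]10   read # → write 0, move +1, go to C
C | __0[1]0   read 1 → write 1, move -1, go to C
C | __[0]10   read 0 → write 1, move +1, go to A
A | __1[1]0   read 1 → write _, move -1, go to C
C | __[1]_0   read 1 → write 1, move -1, go to C
C | _[_]1_0   read _ → write #, move +1, go to C
C | _#[1]_0   read 1 → write 1, move -1, go to C
C | _[#]1_0   read # → write 0, move +1, go to C
C | _0[1]_0   read 1 → write 1, move -1, go to C
C | _[0]1_0   read 0 → write 1, move +1, go to A
A | _1[1]_0   read 1 → write _, move -1, go to C
C | _[1]__0   read 1 → write 1, move -1, go to C
C | [_]1__0   read _ → write #, move +1, go to C
C | #[1]__0   read 1 → write 1, move -1, go to C
C | [#]1__0   read # → write 0, move +1, go to C
C | 0[1]__0   read 1 → write 1, move -1, go to C
C | [0]1__0   read 0 → write 1, move +1, go to A
A | 1[1]__0
After 20 steps: state A, head at -2, tape 11__0.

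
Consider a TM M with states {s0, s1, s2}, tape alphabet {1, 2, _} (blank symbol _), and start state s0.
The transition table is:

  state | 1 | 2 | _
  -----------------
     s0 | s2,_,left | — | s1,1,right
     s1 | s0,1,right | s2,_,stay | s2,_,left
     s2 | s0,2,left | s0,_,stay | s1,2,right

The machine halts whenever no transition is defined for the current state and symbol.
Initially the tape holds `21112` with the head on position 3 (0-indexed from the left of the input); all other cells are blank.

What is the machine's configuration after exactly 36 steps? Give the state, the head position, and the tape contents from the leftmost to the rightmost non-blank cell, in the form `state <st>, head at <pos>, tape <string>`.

state s2, head at -4, tape 1_2_2_2_2

s0 | ____211[1]2   read 1 → write _, move left, go to s2
s2 | ____21[1]_2   read 1 → write 2, move left, go to s0
s0 | ____2[1]2_2   read 1 → write _, move left, go to s2
s2 | ____[2]_2_2   read 2 → write _, move stay, go to s0
s0 | ____[_]_2_2   read _ → write 1, move right, go to s1
s1 | ____1[_]2_2   read _ → write _, move left, go to s2
s2 | ____[1]_2_2   read 1 → write 2, move left, go to s0
s0 | ___[_]2_2_2   read _ → write 1, move right, go to s1
s1 | ___1[2]_2_2   read 2 → write _, move stay, go to s2
s2 | ___1[_]_2_2   read _ → write 2, move right, go to s1
s1 | ___12[_]2_2   read _ → write _, move left, go to s2
s2 | ___1[2]_2_2   read 2 → write _, move stay, go to s0
s0 | ___1[_]_2_2   read _ → write 1, move right, go to s1
s1 | ___11[_]2_2   read _ → write _, move left, go to s2
s2 | ___1[1]_2_2   read 1 → write 2, move left, go to s0
s0 | ___[1]2_2_2   read 1 → write _, move left, go to s2
s2 | __[_]_2_2_2   read _ → write 2, move right, go to s1
s1 | __2[_]2_2_2   read _ → write _, move left, go to s2
s2 | __[2]_2_2_2   read 2 → write _, move stay, go to s0
s0 | __[_]_2_2_2   read _ → write 1, move right, go to s1
s1 | __1[_]2_2_2   read _ → write _, move left, go to s2
s2 | __[1]_2_2_2   read 1 → write 2, move left, go to s0
s0 | _[_]2_2_2_2   read _ → write 1, move right, go to s1
s1 | _1[2]_2_2_2   read 2 → write _, move stay, go to s2
s2 | _1[_]_2_2_2   read _ → write 2, move right, go to s1
s1 | _12[_]2_2_2   read _ → write _, move left, go to s2
s2 | _1[2]_2_2_2   read 2 → write _, move stay, go to s0
s0 | _1[_]_2_2_2   read _ → write 1, move right, go to s1
s1 | _11[_]2_2_2   read _ → write _, move left, go to s2
s2 | _1[1]_2_2_2   read 1 → write 2, move left, go to s0
s0 | _[1]2_2_2_2   read 1 → write _, move left, go to s2
s2 | [_]_2_2_2_2   read _ → write 2, move right, go to s1
s1 | 2[_]2_2_2_2   read _ → write _, move left, go to s2
s2 | [2]_2_2_2_2   read 2 → write _, move stay, go to s0
s0 | [_]_2_2_2_2   read _ → write 1, move right, go to s1
s1 | 1[_]2_2_2_2   read _ → write _, move left, go to s2
s2 | [1]_2_2_2_2
After 36 steps: state s2, head at -4, tape 1_2_2_2_2.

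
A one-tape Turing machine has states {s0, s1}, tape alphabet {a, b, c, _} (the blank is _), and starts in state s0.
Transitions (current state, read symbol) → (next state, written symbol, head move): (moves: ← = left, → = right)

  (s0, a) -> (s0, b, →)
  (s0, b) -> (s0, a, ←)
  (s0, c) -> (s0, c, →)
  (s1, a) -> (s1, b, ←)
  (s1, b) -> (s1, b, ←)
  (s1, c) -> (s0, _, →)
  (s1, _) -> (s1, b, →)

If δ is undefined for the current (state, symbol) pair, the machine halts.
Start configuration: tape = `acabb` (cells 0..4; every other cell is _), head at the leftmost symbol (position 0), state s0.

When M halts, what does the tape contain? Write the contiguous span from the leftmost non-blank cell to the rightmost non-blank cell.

s0 | [a]cabb_   read a → write b, move →, go to s0
s0 | b[c]abb_   read c → write c, move →, go to s0
s0 | bc[a]bb_   read a → write b, move →, go to s0
s0 | bcb[b]b_   read b → write a, move ←, go to s0
s0 | bc[b]ab_   read b → write a, move ←, go to s0
s0 | b[c]aab_   read c → write c, move →, go to s0
s0 | bc[a]ab_   read a → write b, move →, go to s0
s0 | bcb[a]b_   read a → write b, move →, go to s0
s0 | bcbb[b]_   read b → write a, move ←, go to s0
s0 | bcb[b]a_   read b → write a, move ←, go to s0
s0 | bc[b]aa_   read b → write a, move ←, go to s0
s0 | b[c]aaa_   read c → write c, move →, go to s0
s0 | bc[a]aa_   read a → write b, move →, go to s0
s0 | bcb[a]a_   read a → write b, move →, go to s0
s0 | bcbb[a]_   read a → write b, move →, go to s0
s0 | bcbbb[_]
The non-blank tape span at halt is bcbbb.

bcbbb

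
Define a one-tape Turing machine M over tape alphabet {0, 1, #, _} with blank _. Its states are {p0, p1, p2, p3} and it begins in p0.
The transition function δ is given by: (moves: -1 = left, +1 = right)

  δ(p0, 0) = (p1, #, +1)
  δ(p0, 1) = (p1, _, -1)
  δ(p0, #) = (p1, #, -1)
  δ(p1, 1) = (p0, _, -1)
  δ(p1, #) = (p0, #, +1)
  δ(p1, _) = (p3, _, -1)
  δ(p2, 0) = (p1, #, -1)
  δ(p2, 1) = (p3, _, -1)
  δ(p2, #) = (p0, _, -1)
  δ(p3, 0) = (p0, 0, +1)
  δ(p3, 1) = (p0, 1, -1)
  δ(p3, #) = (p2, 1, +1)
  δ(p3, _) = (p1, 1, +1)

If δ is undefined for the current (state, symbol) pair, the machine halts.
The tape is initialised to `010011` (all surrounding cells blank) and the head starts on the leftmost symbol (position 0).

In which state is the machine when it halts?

state=p0 head=0 tape=___[0]10011   (p0,0)→(p1,#,+1)
state=p1 head=1 tape=___#[1]0011   (p1,1)→(p0,_,-1)
state=p0 head=0 tape=___[#]_0011   (p0,#)→(p1,#,-1)
state=p1 head=-1 tape=__[_]#_0011   (p1,_)→(p3,_,-1)
state=p3 head=-2 tape=_[_]_#_0011   (p3,_)→(p1,1,+1)
state=p1 head=-1 tape=_1[_]#_0011   (p1,_)→(p3,_,-1)
state=p3 head=-2 tape=_[1]_#_0011   (p3,1)→(p0,1,-1)
state=p0 head=-3 tape=[_]1_#_0011
No transition is defined for (p0, _); M halts in state p0.

p0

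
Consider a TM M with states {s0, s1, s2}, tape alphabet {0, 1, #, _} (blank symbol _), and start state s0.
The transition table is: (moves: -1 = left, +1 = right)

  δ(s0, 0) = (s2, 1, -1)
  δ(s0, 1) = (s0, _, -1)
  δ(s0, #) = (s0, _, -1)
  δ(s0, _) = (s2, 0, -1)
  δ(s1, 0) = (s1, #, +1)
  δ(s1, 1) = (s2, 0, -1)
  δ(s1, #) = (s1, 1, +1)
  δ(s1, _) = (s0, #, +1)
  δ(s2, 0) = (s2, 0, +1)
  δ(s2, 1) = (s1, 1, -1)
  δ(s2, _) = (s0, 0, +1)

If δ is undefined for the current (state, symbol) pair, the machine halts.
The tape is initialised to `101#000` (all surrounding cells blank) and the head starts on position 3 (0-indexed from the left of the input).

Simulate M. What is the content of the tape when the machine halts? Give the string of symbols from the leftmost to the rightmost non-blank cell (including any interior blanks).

#0__1__000

s0 | ___101[#]000   read # → write _, move -1, go to s0
s0 | ___10[1]_000   read 1 → write _, move -1, go to s0
s0 | ___1[0]__000   read 0 → write 1, move -1, go to s2
s2 | ___[1]1__000   read 1 → write 1, move -1, go to s1
s1 | __[_]11__000   read _ → write #, move +1, go to s0
s0 | __#[1]1__000   read 1 → write _, move -1, go to s0
s0 | __[#]_1__000   read # → write _, move -1, go to s0
s0 | _[_]__1__000   read _ → write 0, move -1, go to s2
s2 | [_]0__1__000   read _ → write 0, move +1, go to s0
s0 | 0[0]__1__000   read 0 → write 1, move -1, go to s2
s2 | [0]1__1__000   read 0 → write 0, move +1, go to s2
s2 | 0[1]__1__000   read 1 → write 1, move -1, go to s1
s1 | [0]1__1__000   read 0 → write #, move +1, go to s1
s1 | #[1]__1__000   read 1 → write 0, move -1, go to s2
s2 | [#]0__1__000
The non-blank tape span at halt is #0__1__000.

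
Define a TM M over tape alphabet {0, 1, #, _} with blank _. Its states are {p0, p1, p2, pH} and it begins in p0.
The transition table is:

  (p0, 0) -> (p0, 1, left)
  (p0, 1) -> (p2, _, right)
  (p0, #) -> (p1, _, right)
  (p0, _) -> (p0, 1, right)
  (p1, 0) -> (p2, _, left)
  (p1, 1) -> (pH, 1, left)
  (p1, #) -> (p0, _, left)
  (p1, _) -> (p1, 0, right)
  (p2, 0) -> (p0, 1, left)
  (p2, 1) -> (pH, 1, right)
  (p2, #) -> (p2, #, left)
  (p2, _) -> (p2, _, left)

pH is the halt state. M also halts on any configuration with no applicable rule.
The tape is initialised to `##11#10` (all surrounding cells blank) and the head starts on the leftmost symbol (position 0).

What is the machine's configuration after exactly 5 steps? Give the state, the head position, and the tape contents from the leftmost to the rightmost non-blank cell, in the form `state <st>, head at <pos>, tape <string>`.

state p2, head at 3, tape 11_1#10

state=p0 head=0 tape=[#]#11#10   (p0,#)→(p1,_,right)
state=p1 head=1 tape=_[#]11#10   (p1,#)→(p0,_,left)
state=p0 head=0 tape=[_]_11#10   (p0,_)→(p0,1,right)
state=p0 head=1 tape=1[_]11#10   (p0,_)→(p0,1,right)
state=p0 head=2 tape=11[1]1#10   (p0,1)→(p2,_,right)
state=p2 head=3 tape=11_[1]#10
After 5 steps: state p2, head at 3, tape 11_1#10.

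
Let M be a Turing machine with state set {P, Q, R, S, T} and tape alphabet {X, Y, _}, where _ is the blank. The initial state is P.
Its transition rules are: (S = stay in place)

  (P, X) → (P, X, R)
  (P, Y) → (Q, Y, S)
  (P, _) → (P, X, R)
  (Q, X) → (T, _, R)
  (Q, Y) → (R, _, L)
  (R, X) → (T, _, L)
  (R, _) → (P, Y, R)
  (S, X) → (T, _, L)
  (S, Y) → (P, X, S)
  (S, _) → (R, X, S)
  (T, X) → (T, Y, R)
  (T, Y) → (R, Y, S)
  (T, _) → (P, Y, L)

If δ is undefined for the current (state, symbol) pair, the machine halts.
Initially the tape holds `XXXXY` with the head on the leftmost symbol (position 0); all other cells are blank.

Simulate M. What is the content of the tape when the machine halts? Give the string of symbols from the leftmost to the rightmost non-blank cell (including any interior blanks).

Y___Y

state=P head=0 tape=_[X]XXXY   (P,X)→(P,X,R)
state=P head=1 tape=_X[X]XXY   (P,X)→(P,X,R)
state=P head=2 tape=_XX[X]XY   (P,X)→(P,X,R)
state=P head=3 tape=_XXX[X]Y   (P,X)→(P,X,R)
state=P head=4 tape=_XXXX[Y]   (P,Y)→(Q,Y,S)
state=Q head=4 tape=_XXXX[Y]   (Q,Y)→(R,_,L)
state=R head=3 tape=_XXX[X]_   (R,X)→(T,_,L)
state=T head=2 tape=_XX[X]__   (T,X)→(T,Y,R)
state=T head=3 tape=_XXY[_]_   (T,_)→(P,Y,L)
state=P head=2 tape=_XX[Y]Y_   (P,Y)→(Q,Y,S)
state=Q head=2 tape=_XX[Y]Y_   (Q,Y)→(R,_,L)
state=R head=1 tape=_X[X]_Y_   (R,X)→(T,_,L)
state=T head=0 tape=_[X]__Y_   (T,X)→(T,Y,R)
state=T head=1 tape=_Y[_]_Y_   (T,_)→(P,Y,L)
state=P head=0 tape=_[Y]Y_Y_   (P,Y)→(Q,Y,S)
state=Q head=0 tape=_[Y]Y_Y_   (Q,Y)→(R,_,L)
state=R head=-1 tape=[_]_Y_Y_   (R,_)→(P,Y,R)
state=P head=0 tape=Y[_]Y_Y_   (P,_)→(P,X,R)
state=P head=1 tape=YX[Y]_Y_   (P,Y)→(Q,Y,S)
state=Q head=1 tape=YX[Y]_Y_   (Q,Y)→(R,_,L)
state=R head=0 tape=Y[X]__Y_   (R,X)→(T,_,L)
state=T head=-1 tape=[Y]___Y_   (T,Y)→(R,Y,S)
state=R head=-1 tape=[Y]___Y_
The non-blank tape span at halt is Y___Y.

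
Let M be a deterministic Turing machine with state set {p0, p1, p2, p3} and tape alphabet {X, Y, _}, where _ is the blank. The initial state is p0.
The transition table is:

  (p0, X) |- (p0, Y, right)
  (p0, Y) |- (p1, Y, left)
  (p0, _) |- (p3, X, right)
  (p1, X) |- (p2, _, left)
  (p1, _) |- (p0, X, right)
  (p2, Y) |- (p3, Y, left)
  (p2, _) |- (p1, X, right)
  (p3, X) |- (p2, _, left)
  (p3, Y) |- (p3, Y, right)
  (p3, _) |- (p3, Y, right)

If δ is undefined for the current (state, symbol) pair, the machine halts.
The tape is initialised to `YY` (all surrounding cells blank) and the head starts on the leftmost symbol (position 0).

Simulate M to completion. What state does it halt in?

p2

state=p0 head=0 tape=__[Y]Y   (p0,Y)→(p1,Y,left)
state=p1 head=-1 tape=_[_]YY   (p1,_)→(p0,X,right)
state=p0 head=0 tape=_X[Y]Y   (p0,Y)→(p1,Y,left)
state=p1 head=-1 tape=_[X]YY   (p1,X)→(p2,_,left)
state=p2 head=-2 tape=[_]_YY   (p2,_)→(p1,X,right)
state=p1 head=-1 tape=X[_]YY   (p1,_)→(p0,X,right)
state=p0 head=0 tape=XX[Y]Y   (p0,Y)→(p1,Y,left)
state=p1 head=-1 tape=X[X]YY   (p1,X)→(p2,_,left)
state=p2 head=-2 tape=[X]_YY
No transition is defined for (p2, X); M halts in state p2.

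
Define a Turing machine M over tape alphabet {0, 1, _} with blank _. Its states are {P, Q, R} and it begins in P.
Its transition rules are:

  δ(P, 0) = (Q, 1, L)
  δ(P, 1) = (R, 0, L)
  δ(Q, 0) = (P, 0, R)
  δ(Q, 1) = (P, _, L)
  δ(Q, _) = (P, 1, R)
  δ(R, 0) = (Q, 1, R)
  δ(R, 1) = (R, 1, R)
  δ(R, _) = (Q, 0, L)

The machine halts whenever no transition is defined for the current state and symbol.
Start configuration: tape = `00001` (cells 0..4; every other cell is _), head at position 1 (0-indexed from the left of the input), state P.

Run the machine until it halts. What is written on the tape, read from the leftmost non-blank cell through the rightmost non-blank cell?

state=P head=1 tape=0[0]001_   (P,0)→(Q,1,L)
state=Q head=0 tape=[0]1001_   (Q,0)→(P,0,R)
state=P head=1 tape=0[1]001_   (P,1)→(R,0,L)
state=R head=0 tape=[0]0001_   (R,0)→(Q,1,R)
state=Q head=1 tape=1[0]001_   (Q,0)→(P,0,R)
state=P head=2 tape=10[0]01_   (P,0)→(Q,1,L)
state=Q head=1 tape=1[0]101_   (Q,0)→(P,0,R)
state=P head=2 tape=10[1]01_   (P,1)→(R,0,L)
state=R head=1 tape=1[0]001_   (R,0)→(Q,1,R)
state=Q head=2 tape=11[0]01_   (Q,0)→(P,0,R)
state=P head=3 tape=110[0]1_   (P,0)→(Q,1,L)
state=Q head=2 tape=11[0]11_   (Q,0)→(P,0,R)
state=P head=3 tape=110[1]1_   (P,1)→(R,0,L)
state=R head=2 tape=11[0]01_   (R,0)→(Q,1,R)
state=Q head=3 tape=111[0]1_   (Q,0)→(P,0,R)
state=P head=4 tape=1110[1]_   (P,1)→(R,0,L)
state=R head=3 tape=111[0]0_   (R,0)→(Q,1,R)
state=Q head=4 tape=1111[0]_   (Q,0)→(P,0,R)
state=P head=5 tape=11110[_]
The non-blank tape span at halt is 11110.

11110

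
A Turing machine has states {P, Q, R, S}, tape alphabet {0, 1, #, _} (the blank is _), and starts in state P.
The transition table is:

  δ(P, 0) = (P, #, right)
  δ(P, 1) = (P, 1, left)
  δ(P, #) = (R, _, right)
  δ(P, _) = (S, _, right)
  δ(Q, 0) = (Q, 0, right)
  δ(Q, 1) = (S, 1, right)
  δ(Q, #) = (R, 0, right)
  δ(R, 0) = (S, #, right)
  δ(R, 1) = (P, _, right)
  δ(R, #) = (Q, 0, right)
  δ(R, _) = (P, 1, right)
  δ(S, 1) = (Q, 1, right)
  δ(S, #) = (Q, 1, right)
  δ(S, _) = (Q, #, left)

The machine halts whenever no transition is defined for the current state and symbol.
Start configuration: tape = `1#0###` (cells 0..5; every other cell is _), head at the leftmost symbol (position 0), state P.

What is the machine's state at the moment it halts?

state=P head=0 tape=_[1]#0###_   (P,1)→(P,1,left)
state=P head=-1 tape=[_]1#0###_   (P,_)→(S,_,right)
state=S head=0 tape=_[1]#0###_   (S,1)→(Q,1,right)
state=Q head=1 tape=_1[#]0###_   (Q,#)→(R,0,right)
state=R head=2 tape=_10[0]###_   (R,0)→(S,#,right)
state=S head=3 tape=_10#[#]##_   (S,#)→(Q,1,right)
state=Q head=4 tape=_10#1[#]#_   (Q,#)→(R,0,right)
state=R head=5 tape=_10#10[#]_   (R,#)→(Q,0,right)
state=Q head=6 tape=_10#100[_]
No transition is defined for (Q, _); M halts in state Q.

Q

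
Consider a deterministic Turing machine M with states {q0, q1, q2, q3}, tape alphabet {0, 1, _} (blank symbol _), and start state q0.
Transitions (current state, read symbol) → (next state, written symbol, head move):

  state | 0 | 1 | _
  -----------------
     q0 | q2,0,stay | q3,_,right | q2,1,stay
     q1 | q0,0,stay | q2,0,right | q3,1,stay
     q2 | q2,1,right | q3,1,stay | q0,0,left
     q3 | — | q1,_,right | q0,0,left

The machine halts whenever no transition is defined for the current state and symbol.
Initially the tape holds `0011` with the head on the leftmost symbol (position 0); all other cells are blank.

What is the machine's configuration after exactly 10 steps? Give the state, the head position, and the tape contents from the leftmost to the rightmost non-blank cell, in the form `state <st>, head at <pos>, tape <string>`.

state q2, head at 5, tape 11_11

q0 | [0]011__   read 0 → write 0, move stay, go to q2
q2 | [0]011__   read 0 → write 1, move right, go to q2
q2 | 1[0]11__   read 0 → write 1, move right, go to q2
q2 | 11[1]1__   read 1 → write 1, move stay, go to q3
q3 | 11[1]1__   read 1 → write _, move right, go to q1
q1 | 11_[1]__   read 1 → write 0, move right, go to q2
q2 | 11_0[_]_   read _ → write 0, move left, go to q0
q0 | 11_[0]0_   read 0 → write 0, move stay, go to q2
q2 | 11_[0]0_   read 0 → write 1, move right, go to q2
q2 | 11_1[0]_   read 0 → write 1, move right, go to q2
q2 | 11_11[_]
After 10 steps: state q2, head at 5, tape 11_11.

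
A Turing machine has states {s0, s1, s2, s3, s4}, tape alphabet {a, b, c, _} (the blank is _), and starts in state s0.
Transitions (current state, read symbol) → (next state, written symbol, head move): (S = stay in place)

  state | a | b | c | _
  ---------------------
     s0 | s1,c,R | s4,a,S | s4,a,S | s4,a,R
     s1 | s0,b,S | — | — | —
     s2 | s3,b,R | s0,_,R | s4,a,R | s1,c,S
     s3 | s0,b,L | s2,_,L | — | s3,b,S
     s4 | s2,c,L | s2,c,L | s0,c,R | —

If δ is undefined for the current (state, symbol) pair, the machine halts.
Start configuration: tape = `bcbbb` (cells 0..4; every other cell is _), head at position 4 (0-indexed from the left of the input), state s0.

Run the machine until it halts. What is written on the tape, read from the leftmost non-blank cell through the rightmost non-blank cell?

bcbcc

state=s0 head=4 tape=bcbb[b]   (s0,b)→(s4,a,S)
state=s4 head=4 tape=bcbb[a]   (s4,a)→(s2,c,L)
state=s2 head=3 tape=bcb[b]c   (s2,b)→(s0,_,R)
state=s0 head=4 tape=bcb_[c]   (s0,c)→(s4,a,S)
state=s4 head=4 tape=bcb_[a]   (s4,a)→(s2,c,L)
state=s2 head=3 tape=bcb[_]c   (s2,_)→(s1,c,S)
state=s1 head=3 tape=bcb[c]c
The non-blank tape span at halt is bcbcc.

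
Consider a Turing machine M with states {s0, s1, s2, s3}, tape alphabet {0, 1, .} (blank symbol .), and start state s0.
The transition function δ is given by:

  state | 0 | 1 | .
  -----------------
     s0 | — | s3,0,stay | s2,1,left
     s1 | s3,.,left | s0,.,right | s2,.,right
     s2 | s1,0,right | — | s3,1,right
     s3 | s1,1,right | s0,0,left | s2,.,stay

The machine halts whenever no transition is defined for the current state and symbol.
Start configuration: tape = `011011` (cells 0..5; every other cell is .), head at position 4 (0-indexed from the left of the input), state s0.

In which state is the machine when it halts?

s0

state=s0 head=4 tape=0110[1]1.   (s0,1)→(s3,0,stay)
state=s3 head=4 tape=0110[0]1.   (s3,0)→(s1,1,right)
state=s1 head=5 tape=01101[1].   (s1,1)→(s0,.,right)
state=s0 head=6 tape=01101.[.]   (s0,.)→(s2,1,left)
state=s2 head=5 tape=01101[.]1   (s2,.)→(s3,1,right)
state=s3 head=6 tape=011011[1]   (s3,1)→(s0,0,left)
state=s0 head=5 tape=01101[1]0   (s0,1)→(s3,0,stay)
state=s3 head=5 tape=01101[0]0   (s3,0)→(s1,1,right)
state=s1 head=6 tape=011011[0]   (s1,0)→(s3,.,left)
state=s3 head=5 tape=01101[1].   (s3,1)→(s0,0,left)
state=s0 head=4 tape=0110[1]0.   (s0,1)→(s3,0,stay)
state=s3 head=4 tape=0110[0]0.   (s3,0)→(s1,1,right)
state=s1 head=5 tape=01101[0].   (s1,0)→(s3,.,left)
state=s3 head=4 tape=0110[1]..   (s3,1)→(s0,0,left)
state=s0 head=3 tape=011[0]0..
No transition is defined for (s0, 0); M halts in state s0.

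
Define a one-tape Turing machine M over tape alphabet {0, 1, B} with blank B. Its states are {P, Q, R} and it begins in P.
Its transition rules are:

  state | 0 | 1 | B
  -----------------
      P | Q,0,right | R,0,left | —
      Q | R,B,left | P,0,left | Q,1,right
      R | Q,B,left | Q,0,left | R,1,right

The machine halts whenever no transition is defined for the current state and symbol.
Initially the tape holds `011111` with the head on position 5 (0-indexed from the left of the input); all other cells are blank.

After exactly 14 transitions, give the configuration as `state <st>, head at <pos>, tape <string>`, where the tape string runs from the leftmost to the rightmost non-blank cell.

state P, head at -3, tape 0B0B0000

state=P head=5 tape=BBB01111[1]   (P,1)→(R,0,left)
state=R head=4 tape=BBB0111[1]0   (R,1)→(Q,0,left)
state=Q head=3 tape=BBB011[1]00   (Q,1)→(P,0,left)
state=P head=2 tape=BBB01[1]000   (P,1)→(R,0,left)
state=R head=1 tape=BBB0[1]0000   (R,1)→(Q,0,left)
state=Q head=0 tape=BBB[0]00000   (Q,0)→(R,B,left)
state=R head=-1 tape=BB[B]B00000   (R,B)→(R,1,right)
state=R head=0 tape=BB1[B]00000   (R,B)→(R,1,right)
state=R head=1 tape=BB11[0]0000   (R,0)→(Q,B,left)
state=Q head=0 tape=BB1[1]B0000   (Q,1)→(P,0,left)
state=P head=-1 tape=BB[1]0B0000   (P,1)→(R,0,left)
state=R head=-2 tape=B[B]00B0000   (R,B)→(R,1,right)
state=R head=-1 tape=B1[0]0B0000   (R,0)→(Q,B,left)
state=Q head=-2 tape=B[1]B0B0000   (Q,1)→(P,0,left)
state=P head=-3 tape=[B]0B0B0000
After 14 steps: state P, head at -3, tape 0B0B0000.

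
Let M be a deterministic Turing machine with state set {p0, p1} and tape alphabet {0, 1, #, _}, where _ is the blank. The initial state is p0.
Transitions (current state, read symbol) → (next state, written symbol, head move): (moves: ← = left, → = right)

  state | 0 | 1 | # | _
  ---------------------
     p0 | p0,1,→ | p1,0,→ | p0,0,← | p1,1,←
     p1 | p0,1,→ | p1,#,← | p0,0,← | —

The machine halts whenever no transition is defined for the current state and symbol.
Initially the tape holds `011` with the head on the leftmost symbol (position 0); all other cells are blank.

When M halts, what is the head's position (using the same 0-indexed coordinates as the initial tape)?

state=p0 head=0 tape=[0]11__   (p0,0)→(p0,1,→)
state=p0 head=1 tape=1[1]1__   (p0,1)→(p1,0,→)
state=p1 head=2 tape=10[1]__   (p1,1)→(p1,#,←)
state=p1 head=1 tape=1[0]#__   (p1,0)→(p0,1,→)
state=p0 head=2 tape=11[#]__   (p0,#)→(p0,0,←)
state=p0 head=1 tape=1[1]0__   (p0,1)→(p1,0,→)
state=p1 head=2 tape=10[0]__   (p1,0)→(p0,1,→)
state=p0 head=3 tape=101[_]_   (p0,_)→(p1,1,←)
state=p1 head=2 tape=10[1]1_   (p1,1)→(p1,#,←)
state=p1 head=1 tape=1[0]#1_   (p1,0)→(p0,1,→)
state=p0 head=2 tape=11[#]1_   (p0,#)→(p0,0,←)
state=p0 head=1 tape=1[1]01_   (p0,1)→(p1,0,→)
state=p1 head=2 tape=10[0]1_   (p1,0)→(p0,1,→)
state=p0 head=3 tape=101[1]_   (p0,1)→(p1,0,→)
state=p1 head=4 tape=1010[_]
At halt the head is at cell 4.

4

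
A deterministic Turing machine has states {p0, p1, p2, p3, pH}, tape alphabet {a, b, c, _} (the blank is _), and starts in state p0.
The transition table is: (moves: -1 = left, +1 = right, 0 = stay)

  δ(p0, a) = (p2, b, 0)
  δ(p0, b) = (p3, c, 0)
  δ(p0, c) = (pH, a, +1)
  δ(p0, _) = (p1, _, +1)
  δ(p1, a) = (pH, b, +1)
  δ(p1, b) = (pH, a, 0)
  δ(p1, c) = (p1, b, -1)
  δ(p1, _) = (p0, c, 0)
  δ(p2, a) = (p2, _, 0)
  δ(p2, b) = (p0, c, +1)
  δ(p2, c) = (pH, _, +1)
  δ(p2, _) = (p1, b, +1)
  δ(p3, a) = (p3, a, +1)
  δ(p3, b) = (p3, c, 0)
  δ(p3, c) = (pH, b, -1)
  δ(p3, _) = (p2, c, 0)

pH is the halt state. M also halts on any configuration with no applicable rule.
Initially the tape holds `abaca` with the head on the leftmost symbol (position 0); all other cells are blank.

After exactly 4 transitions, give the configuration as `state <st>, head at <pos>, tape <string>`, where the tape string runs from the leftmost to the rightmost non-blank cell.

p0 | [a]baca   read a → write b, move 0, go to p2
p2 | [b]baca   read b → write c, move +1, go to p0
p0 | c[b]aca   read b → write c, move 0, go to p3
p3 | c[c]aca   read c → write b, move -1, go to pH
pH | [c]baca
After 4 steps: state pH, head at 0, tape cbaca.

state pH, head at 0, tape cbaca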